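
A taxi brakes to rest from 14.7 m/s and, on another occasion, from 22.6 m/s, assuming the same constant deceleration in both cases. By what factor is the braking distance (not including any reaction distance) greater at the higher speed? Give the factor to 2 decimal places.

Braking distance d = v²/(2a), so with a fixed, d ∝ v².
Factor = (22.6/14.7)² = 1.5374² = 2.3636.

Factor ≈ 2.36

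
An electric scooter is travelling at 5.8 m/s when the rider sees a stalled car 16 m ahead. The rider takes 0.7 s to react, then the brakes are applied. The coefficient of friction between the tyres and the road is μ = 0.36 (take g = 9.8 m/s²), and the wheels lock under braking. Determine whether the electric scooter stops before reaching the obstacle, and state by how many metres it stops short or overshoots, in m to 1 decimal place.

a = μg = 0.36 × 9.8 = 3.528 m/s².
Reaction distance = 5.8000 × 0.7 = 4.060 m.
Braking distance = v²/(2a) = 33.640 / 7.056 = 4.768 m.
Total stopping distance = 4.060 + 4.768 = 8.828 m, vs 16 m available — it stops with 16 − 8.828 = 7.172 m to spare.

Yes — it stops 7.2 m short of the obstacle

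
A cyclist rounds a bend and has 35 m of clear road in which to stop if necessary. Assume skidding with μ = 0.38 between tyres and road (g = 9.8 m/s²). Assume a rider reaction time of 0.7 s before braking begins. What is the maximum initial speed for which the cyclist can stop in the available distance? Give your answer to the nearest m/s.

a = μg = 0.38 × 9.8 = 3.724 m/s².
Stopping distance: v·t_r + v²/(2a) = 35 with t_r = 0.7 s and a = 3.724 m/s².
So v² + 5.214 v − 260.68 = 0.
Positive root: v = −a·t_r + √((a·t_r)² + 2a·d) = −2.607 + √(6.796 + 260.68) = 13.7477 m/s.

Maximum speed ≈ 14 m/s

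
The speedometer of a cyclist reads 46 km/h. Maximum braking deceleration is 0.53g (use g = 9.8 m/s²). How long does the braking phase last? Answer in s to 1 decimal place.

Braking time ≈ 2.5 s

46 km/h ÷ 3.6 = 12.7778 m/s.
a = 0.53 × 9.8 = 5.194 m/s².
Braking time = v/a = 12.7778 / 5.194 = 2.460 s.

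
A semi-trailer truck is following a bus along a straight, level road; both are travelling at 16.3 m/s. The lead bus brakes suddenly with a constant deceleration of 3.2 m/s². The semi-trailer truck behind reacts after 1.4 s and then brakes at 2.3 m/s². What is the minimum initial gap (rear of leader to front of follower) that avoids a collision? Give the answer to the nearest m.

Leader travels v²/(2a_L) = 265.690 / 6.400 = 41.514 m before stopping.
Follower covers v·t_r = 16.3000 × 1.4 = 22.820 m while reacting, then v²/(2a_F) = 265.690 / 4.600 = 57.759 m while braking, for a total of 22.820 + 57.759 = 80.579 m.
Since a_F ≤ a_L and the follower starts braking later, the follower is never slower than the leader, so the closest approach is when both have stopped.
Minimum gap = 80.579 − 41.514 = 39.065 m.

Minimum gap ≈ 39 m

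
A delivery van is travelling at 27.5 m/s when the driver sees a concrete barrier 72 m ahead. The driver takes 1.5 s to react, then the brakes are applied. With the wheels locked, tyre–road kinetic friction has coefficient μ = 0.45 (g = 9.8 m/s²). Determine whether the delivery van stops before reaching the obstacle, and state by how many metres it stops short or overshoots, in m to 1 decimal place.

No — it overshoots by 55.0 m

a = μg = 0.45 × 9.8 = 4.410 m/s².
Reaction distance = 27.5000 × 1.5 = 41.250 m.
Braking distance = v²/(2a) = 756.250 / 8.820 = 85.743 m.
Total stopping distance = 41.250 + 85.743 = 126.993 m, vs 72 m available — it cannot stop in time and overshoots by 126.993 − 72 = 54.993 m.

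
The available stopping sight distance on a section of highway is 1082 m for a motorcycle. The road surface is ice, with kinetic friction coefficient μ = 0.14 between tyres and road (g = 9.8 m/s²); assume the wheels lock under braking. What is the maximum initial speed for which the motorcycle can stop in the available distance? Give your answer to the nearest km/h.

a = μg = 0.14 × 9.8 = 1.372 m/s².
v²/(2a) = d ⇒ v = √(2 × 1.372 × 1082) = √2969.01 = 54.4886 m/s.
54.4886 m/s × 3.6 = 196.159 km/h.

Maximum speed ≈ 196 km/h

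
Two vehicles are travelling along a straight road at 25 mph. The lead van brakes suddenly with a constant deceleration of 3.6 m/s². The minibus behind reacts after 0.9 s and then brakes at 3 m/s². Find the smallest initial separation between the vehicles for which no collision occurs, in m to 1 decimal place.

25 mph × 0.44704 = 11.1760 m/s.
Leader travels v²/(2a_L) = 124.903 / 7.200 = 17.348 m before stopping.
Follower covers v·t_r = 11.1760 × 0.9 = 10.058 m while reacting, then v²/(2a_F) = 124.903 / 6.000 = 20.817 m while braking, for a total of 10.058 + 20.817 = 30.875 m.
Since a_F ≤ a_L and the follower starts braking later, the follower is never slower than the leader, so the closest approach is when both have stopped.
Minimum gap = 30.875 − 17.348 = 13.527 m.

Minimum gap ≈ 13.5 m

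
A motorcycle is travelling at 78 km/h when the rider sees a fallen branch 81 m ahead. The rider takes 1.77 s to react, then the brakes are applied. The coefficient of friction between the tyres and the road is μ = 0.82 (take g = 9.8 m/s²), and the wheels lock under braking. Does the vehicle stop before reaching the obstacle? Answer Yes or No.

78 km/h ÷ 3.6 = 21.6667 m/s.
a = μg = 0.82 × 9.8 = 8.036 m/s².
Reaction distance = 21.6667 × 1.77 = 38.350 m.
Braking distance = v²/(2a) = 469.446 / 16.072 = 29.209 m.
Total stopping distance = 38.350 + 29.209 = 67.559 m, vs 81 m available — it stops with 81 − 67.559 = 13.441 m to spare.

Yes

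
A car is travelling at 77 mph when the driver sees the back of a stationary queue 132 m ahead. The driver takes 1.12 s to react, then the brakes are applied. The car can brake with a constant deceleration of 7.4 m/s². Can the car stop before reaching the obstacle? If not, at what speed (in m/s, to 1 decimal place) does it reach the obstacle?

77 mph × 0.44704 = 34.4221 m/s.
Reaction distance = 34.4221 × 1.12 = 38.553 m.
Braking distance = v²/(2a) = 1184.881 / 14.800 = 80.060 m.
Total stopping distance = 38.553 + 80.060 = 118.613 m, vs 132 m available — it stops with 132 − 118.613 = 13.387 m to spare.

Yes — it stops about 13.4 m short of the obstacle, so it never reaches it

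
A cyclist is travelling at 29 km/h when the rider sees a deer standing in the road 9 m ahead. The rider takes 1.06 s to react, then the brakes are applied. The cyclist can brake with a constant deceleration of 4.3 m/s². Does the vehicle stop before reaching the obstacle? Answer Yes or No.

No

29 km/h ÷ 3.6 = 8.0556 m/s.
Reaction distance = 8.0556 × 1.06 = 8.539 m.
Braking distance = v²/(2a) = 64.893 / 8.600 = 7.546 m.
Total stopping distance = 8.539 + 7.546 = 16.085 m, vs 9 m available — it cannot stop in time and overshoots by 16.085 − 9 = 7.085 m.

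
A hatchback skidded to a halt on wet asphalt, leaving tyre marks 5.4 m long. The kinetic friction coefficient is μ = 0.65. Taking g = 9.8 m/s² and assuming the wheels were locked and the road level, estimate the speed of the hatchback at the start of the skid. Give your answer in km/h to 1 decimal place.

Initial speed ≈ 29.9 km/h

Deceleration a = μg = 0.65 × 9.8 = 6.370 m/s².
v = √(2a·d) = √(2 × 6.370 × 5.4) = √68.796 = 8.2943 m/s.
= 8.2943 × 3.6 = 29.859 km/h.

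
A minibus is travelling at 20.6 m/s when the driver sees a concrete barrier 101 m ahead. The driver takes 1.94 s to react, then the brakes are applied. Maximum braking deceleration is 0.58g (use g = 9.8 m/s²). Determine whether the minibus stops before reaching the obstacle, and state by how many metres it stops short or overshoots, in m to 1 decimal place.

a = 0.58 × 9.8 = 5.684 m/s².
Reaction distance = 20.6000 × 1.94 = 39.964 m.
Braking distance = v²/(2a) = 424.360 / 11.368 = 37.329 m.
Total stopping distance = 39.964 + 37.329 = 77.293 m, vs 101 m available — it stops with 101 − 77.293 = 23.707 m to spare.

Yes — it stops 23.7 m short of the obstacle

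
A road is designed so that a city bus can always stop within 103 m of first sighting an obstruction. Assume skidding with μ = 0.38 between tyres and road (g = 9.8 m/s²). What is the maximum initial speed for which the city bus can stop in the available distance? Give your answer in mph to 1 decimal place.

Maximum speed ≈ 62.0 mph

a = μg = 0.38 × 9.8 = 3.724 m/s².
v²/(2a) = d ⇒ v = √(2 × 3.724 × 103) = √767.14 = 27.6973 m/s.
27.6973 m/s ÷ 0.44704 = 61.957 mph.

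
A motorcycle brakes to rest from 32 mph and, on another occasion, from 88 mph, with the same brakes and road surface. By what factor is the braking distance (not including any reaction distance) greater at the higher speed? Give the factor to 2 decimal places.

Braking distance d = v²/(2a), so with a fixed, d ∝ v².
Factor = (88/32)² = 2.7500² = 7.5625.

Factor ≈ 7.56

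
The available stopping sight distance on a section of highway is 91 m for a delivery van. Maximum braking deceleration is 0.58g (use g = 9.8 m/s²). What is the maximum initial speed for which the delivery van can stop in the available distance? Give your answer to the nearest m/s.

a = 0.58 × 9.8 = 5.684 m/s².
v²/(2a) = d ⇒ v = √(2 × 5.684 × 91) = √1034.49 = 32.1635 m/s.

Maximum speed ≈ 32 m/s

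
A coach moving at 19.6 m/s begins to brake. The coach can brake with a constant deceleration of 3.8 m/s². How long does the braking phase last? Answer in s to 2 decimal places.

Braking time = v/a = 19.6000 / 3.800 = 5.158 s.

Braking time ≈ 5.16 s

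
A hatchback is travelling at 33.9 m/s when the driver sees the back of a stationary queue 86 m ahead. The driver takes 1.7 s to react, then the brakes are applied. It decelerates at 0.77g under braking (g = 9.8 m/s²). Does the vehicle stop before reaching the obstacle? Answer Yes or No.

a = 0.77 × 9.8 = 7.546 m/s².
Reaction distance = 33.9000 × 1.7 = 57.630 m.
Braking distance = v²/(2a) = 1149.210 / 15.092 = 76.147 m.
Total stopping distance = 57.630 + 76.147 = 133.777 m, vs 86 m available — it cannot stop in time and overshoots by 133.777 − 86 = 47.777 m.

No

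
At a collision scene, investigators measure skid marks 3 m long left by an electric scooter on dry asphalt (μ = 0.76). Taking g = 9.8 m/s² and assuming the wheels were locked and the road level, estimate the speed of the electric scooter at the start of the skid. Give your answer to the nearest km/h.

Deceleration a = μg = 0.76 × 9.8 = 7.448 m/s².
v = √(2a·d) = √(2 × 7.448 × 3) = √44.688 = 6.6849 m/s.
= 6.6849 × 3.6 = 24.066 km/h.

Initial speed ≈ 24 km/h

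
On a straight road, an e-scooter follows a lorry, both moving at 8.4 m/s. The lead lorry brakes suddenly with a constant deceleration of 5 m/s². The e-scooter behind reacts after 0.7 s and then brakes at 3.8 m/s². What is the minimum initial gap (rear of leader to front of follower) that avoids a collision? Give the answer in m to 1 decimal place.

Minimum gap ≈ 8.1 m

Leader travels v²/(2a_L) = 70.560 / 10.000 = 7.056 m before stopping.
Follower covers v·t_r = 8.4000 × 0.7 = 5.880 m while reacting, then v²/(2a_F) = 70.560 / 7.600 = 9.284 m while braking, for a total of 5.880 + 9.284 = 15.164 m.
Since a_F ≤ a_L and the follower starts braking later, the follower is never slower than the leader, so the closest approach is when both have stopped.
Minimum gap = 15.164 − 7.056 = 8.108 m.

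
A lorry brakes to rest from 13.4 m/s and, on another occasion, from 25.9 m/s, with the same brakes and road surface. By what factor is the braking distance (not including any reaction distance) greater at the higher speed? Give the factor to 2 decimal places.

Braking distance d = v²/(2a), so with a fixed, d ∝ v².
Factor = (25.9/13.4)² = 1.9328² = 3.7357.

Factor ≈ 3.74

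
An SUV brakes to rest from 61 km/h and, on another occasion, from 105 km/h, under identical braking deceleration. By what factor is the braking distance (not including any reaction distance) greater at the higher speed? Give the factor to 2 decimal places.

Factor ≈ 2.96

Braking distance d = v²/(2a), so with a fixed, d ∝ v².
Factor = (105/61)² = 1.7213² = 2.9629.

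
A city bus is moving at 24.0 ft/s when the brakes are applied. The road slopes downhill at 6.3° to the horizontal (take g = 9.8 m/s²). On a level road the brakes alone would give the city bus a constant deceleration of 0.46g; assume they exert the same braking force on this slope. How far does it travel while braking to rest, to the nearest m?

Braking distance ≈ 8 m

24 ft/s × 0.3048 = 7.3152 m/s.
a = 0.46 × 9.8 = 4.508 m/s².
Gravity along the downhill slope reduces the braking deceleration: a_eff = 4.508 − 9.8·sin 6.3° = 4.508 − 1.075 = 3.433 m/s².
Braking distance = v²/(2a) = 7.3152² / (2 × 3.433) = 53.512 / 6.866 = 7.794 m.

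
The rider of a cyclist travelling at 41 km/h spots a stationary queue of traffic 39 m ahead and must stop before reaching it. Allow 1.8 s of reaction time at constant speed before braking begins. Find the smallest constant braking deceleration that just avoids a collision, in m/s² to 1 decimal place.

41 km/h ÷ 3.6 = 11.3889 m/s.
Distance covered during reaction = 11.3889 × 1.8 = 20.500 m.
Distance available for braking: 39 − 20.500 = 18.500 m.
v² = 2a·d ⇒ a = v²/(2d) = 11.3889² / (2 × 18.500) = 129.707 / 37.000 = 3.5056 m/s².

Required deceleration ≈ 3.5 m/s²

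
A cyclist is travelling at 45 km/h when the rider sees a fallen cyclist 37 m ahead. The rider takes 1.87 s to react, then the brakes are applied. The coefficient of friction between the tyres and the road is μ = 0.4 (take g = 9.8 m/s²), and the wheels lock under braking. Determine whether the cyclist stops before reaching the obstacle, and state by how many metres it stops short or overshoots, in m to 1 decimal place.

45 km/h ÷ 3.6 = 12.5000 m/s.
a = μg = 0.4 × 9.8 = 3.920 m/s².
Reaction distance = 12.5000 × 1.87 = 23.375 m.
Braking distance = v²/(2a) = 156.250 / 7.840 = 19.930 m.
Total stopping distance = 23.375 + 19.930 = 43.305 m, vs 37 m available — it cannot stop in time and overshoots by 43.305 − 37 = 6.305 m.

No — it overshoots by 6.3 m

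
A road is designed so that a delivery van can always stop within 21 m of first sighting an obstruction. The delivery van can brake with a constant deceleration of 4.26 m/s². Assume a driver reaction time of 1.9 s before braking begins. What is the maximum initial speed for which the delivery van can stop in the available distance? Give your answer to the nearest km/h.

Maximum speed ≈ 27 km/h

Stopping distance: v·t_r + v²/(2a) = 21 with t_r = 1.9 s and a = 4.260 m/s².
So v² + 16.188 v − 178.92 = 0.
Positive root: v = −a·t_r + √((a·t_r)² + 2a·d) = −8.094 + √(65.513 + 178.92) = 7.5404 m/s.
7.5404 m/s × 3.6 = 27.145 km/h.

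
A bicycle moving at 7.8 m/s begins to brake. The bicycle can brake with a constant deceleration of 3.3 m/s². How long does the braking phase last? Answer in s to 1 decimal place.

Braking time = v/a = 7.8000 / 3.300 = 2.364 s.

Braking time ≈ 2.4 s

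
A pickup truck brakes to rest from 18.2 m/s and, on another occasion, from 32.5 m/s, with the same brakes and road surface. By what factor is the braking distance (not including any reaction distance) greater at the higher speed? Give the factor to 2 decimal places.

Factor ≈ 3.19

Braking distance d = v²/(2a), so with a fixed, d ∝ v².
Factor = (32.5/18.2)² = 1.7857² = 3.1887.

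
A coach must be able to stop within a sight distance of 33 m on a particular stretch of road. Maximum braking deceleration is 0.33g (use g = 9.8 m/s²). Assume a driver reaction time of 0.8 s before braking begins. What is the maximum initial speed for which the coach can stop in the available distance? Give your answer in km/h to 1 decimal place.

a = 0.33 × 9.8 = 3.234 m/s².
Stopping distance: v·t_r + v²/(2a) = 33 with t_r = 0.8 s and a = 3.234 m/s².
So v² + 5.174 v − 213.44 = 0.
Positive root: v = −a·t_r + √((a·t_r)² + 2a·d) = −2.587 + √(6.693 + 213.44) = 12.2499 m/s.
12.2499 m/s × 3.6 = 44.100 km/h.

Maximum speed ≈ 44.1 km/h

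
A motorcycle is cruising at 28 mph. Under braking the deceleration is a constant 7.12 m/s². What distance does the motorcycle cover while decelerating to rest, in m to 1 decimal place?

28 mph × 0.44704 = 12.5171 m/s.
Braking distance = v²/(2a) = 12.5171² / (2 × 7.120) = 156.678 / 14.240 = 11.003 m.

Braking distance ≈ 11.0 m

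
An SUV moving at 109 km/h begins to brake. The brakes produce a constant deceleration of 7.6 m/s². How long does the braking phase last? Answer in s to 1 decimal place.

109 km/h ÷ 3.6 = 30.2778 m/s.
Braking time = v/a = 30.2778 / 7.600 = 3.984 s.

Braking time ≈ 4.0 s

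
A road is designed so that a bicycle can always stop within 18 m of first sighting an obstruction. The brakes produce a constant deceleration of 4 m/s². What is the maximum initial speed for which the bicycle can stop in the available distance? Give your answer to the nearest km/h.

Maximum speed ≈ 43 km/h

v²/(2a) = d ⇒ v = √(2 × 4.000 × 18) = √144.00 = 12.0000 m/s.
12.0000 m/s × 3.6 = 43.200 km/h.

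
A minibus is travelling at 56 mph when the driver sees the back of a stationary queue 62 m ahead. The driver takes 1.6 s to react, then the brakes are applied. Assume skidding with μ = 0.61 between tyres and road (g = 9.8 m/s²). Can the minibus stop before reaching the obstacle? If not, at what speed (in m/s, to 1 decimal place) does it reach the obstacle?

56 mph × 0.44704 = 25.0342 m/s.
a = μg = 0.61 × 9.8 = 5.978 m/s².
Reaction distance = 25.0342 × 1.6 = 40.055 m.
Braking distance needed to stop: v²/(2a) = 626.711 / 11.956 = 52.418 m, so total needed = 40.055 + 52.418 = 92.473 m > 62 m — it cannot stop.
Distance remaining when braking begins: 62 − 40.055 = 21.945 m.
v² = v₀² − 2a·d = 626.711 − 2 × 5.978 × 21.945 = 364.337 m²/s².
v = √364.337 = 19.088 m/s.

No — it strikes the obstacle at 19.1 m/s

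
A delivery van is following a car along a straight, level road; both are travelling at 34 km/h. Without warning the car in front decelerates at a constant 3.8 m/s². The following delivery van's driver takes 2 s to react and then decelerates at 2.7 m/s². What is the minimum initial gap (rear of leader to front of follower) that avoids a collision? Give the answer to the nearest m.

34 km/h ÷ 3.6 = 9.4444 m/s.
Leader travels v²/(2a_L) = 89.197 / 7.600 = 11.736 m before stopping.
Follower covers v·t_r = 9.4444 × 2 = 18.889 m while reacting, then v²/(2a_F) = 89.197 / 5.400 = 16.518 m while braking, for a total of 18.889 + 16.518 = 35.407 m.
Since a_F ≤ a_L and the follower starts braking later, the follower is never slower than the leader, so the closest approach is when both have stopped.
Minimum gap = 35.407 − 11.736 = 23.671 m.

Minimum gap ≈ 24 m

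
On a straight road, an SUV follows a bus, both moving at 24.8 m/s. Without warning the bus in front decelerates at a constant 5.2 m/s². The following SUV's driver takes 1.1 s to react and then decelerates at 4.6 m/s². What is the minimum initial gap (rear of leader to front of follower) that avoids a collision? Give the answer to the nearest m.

Leader travels v²/(2a_L) = 615.040 / 10.400 = 59.138 m before stopping.
Follower covers v·t_r = 24.8000 × 1.1 = 27.280 m while reacting, then v²/(2a_F) = 615.040 / 9.200 = 66.852 m while braking, for a total of 27.280 + 66.852 = 94.132 m.
Since a_F ≤ a_L and the follower starts braking later, the follower is never slower than the leader, so the closest approach is when both have stopped.
Minimum gap = 94.132 − 59.138 = 34.994 m.

Minimum gap ≈ 35 m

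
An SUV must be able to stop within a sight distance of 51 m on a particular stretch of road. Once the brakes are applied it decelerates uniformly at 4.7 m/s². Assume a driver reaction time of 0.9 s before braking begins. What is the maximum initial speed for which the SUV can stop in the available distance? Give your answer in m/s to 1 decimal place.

Stopping distance: v·t_r + v²/(2a) = 51 with t_r = 0.9 s and a = 4.700 m/s².
So v² + 8.460 v − 479.40 = 0.
Positive root: v = −a·t_r + √((a·t_r)² + 2a·d) = −4.230 + √(17.893 + 479.40) = 18.0701 m/s.

Maximum speed ≈ 18.1 m/s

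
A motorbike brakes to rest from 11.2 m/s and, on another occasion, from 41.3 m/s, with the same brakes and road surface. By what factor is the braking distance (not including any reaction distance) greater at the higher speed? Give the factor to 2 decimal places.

Braking distance d = v²/(2a), so with a fixed, d ∝ v².
Factor = (41.3/11.2)² = 3.6875² = 13.5977.

Factor ≈ 13.60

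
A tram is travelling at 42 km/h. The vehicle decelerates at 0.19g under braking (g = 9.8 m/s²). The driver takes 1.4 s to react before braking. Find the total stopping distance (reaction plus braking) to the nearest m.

42 km/h ÷ 3.6 = 11.6667 m/s.
a = 0.19 × 9.8 = 1.862 m/s².
Reaction distance = v·t_r = 11.6667 × 1.4 = 16.333 m.
Braking distance = v²/(2a) = 11.6667² / (2 × 1.862) = 136.112 / 3.724 = 36.550 m.
Total = 16.333 + 36.550 = 52.883 m.

Total stopping distance ≈ 53 m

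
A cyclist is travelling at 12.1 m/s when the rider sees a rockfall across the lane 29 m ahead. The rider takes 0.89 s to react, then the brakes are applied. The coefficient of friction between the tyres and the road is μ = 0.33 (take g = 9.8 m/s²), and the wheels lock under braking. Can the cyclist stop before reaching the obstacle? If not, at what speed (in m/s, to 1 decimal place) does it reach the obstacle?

a = μg = 0.33 × 9.8 = 3.234 m/s².
Reaction distance = 12.1000 × 0.89 = 10.769 m.
Braking distance needed to stop: v²/(2a) = 146.410 / 6.468 = 22.636 m, so total needed = 10.769 + 22.636 = 33.405 m > 29 m — it cannot stop.
Distance remaining when braking begins: 29 − 10.769 = 18.231 m.
v² = v₀² − 2a·d = 146.410 − 2 × 3.234 × 18.231 = 28.492 m²/s².
v = √28.492 = 5.338 m/s.

No — it strikes the obstacle at 5.3 m/s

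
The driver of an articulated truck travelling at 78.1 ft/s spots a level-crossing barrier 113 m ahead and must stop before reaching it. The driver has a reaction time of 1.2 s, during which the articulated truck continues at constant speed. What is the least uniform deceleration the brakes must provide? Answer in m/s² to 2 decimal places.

78.1 ft/s × 0.3048 = 23.8049 m/s.
Distance covered during reaction = 23.8049 × 1.2 = 28.566 m.
Distance available for braking: 113 − 28.566 = 84.434 m.
v² = 2a·d ⇒ a = v²/(2d) = 23.8049² / (2 × 84.434) = 566.673 / 168.868 = 3.3557 m/s².

Required deceleration ≈ 3.36 m/s²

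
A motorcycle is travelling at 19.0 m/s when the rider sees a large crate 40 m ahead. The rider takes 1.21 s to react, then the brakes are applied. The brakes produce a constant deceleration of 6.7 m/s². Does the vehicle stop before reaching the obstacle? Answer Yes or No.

Reaction distance = 19.0000 × 1.21 = 22.990 m.
Braking distance = v²/(2a) = 361.000 / 13.400 = 26.940 m.
Total stopping distance = 22.990 + 26.940 = 49.930 m, vs 40 m available — it cannot stop in time and overshoots by 49.930 − 40 = 9.930 m.

No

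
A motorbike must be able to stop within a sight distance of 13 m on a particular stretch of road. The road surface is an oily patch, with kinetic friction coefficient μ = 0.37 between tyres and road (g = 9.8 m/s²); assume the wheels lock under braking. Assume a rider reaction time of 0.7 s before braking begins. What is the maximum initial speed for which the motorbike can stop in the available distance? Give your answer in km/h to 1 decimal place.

Maximum speed ≈ 27.0 km/h

a = μg = 0.37 × 9.8 = 3.626 m/s².
Stopping distance: v·t_r + v²/(2a) = 13 with t_r = 0.7 s and a = 3.626 m/s².
So v² + 5.076 v − 94.28 = 0.
Positive root: v = −a·t_r + √((a·t_r)² + 2a·d) = −2.538 + √(6.441 + 94.28) = 7.4980 m/s.
7.4980 m/s × 3.6 = 26.993 km/h.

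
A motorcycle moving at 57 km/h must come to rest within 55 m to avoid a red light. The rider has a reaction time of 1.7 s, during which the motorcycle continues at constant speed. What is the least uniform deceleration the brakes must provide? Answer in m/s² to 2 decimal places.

57 km/h ÷ 3.6 = 15.8333 m/s.
Distance covered during reaction = 15.8333 × 1.7 = 26.917 m.
Distance available for braking: 55 − 26.917 = 28.083 m.
v² = 2a·d ⇒ a = v²/(2d) = 15.8333² / (2 × 28.083) = 250.693 / 56.166 = 4.4634 m/s².

Required deceleration ≈ 4.46 m/s²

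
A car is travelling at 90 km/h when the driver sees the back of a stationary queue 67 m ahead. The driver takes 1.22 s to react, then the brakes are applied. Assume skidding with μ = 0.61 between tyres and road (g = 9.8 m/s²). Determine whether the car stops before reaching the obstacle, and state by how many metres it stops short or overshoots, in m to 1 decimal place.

90 km/h ÷ 3.6 = 25.0000 m/s.
a = μg = 0.61 × 9.8 = 5.978 m/s².
Reaction distance = 25.0000 × 1.22 = 30.500 m.
Braking distance = v²/(2a) = 625.000 / 11.956 = 52.275 m.
Total stopping distance = 30.500 + 52.275 = 82.775 m, vs 67 m available — it cannot stop in time and overshoots by 82.775 − 67 = 15.775 m.

No — it overshoots by 15.8 m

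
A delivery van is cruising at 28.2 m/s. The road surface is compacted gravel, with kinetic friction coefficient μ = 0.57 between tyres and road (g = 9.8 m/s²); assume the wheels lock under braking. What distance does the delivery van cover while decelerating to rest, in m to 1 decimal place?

Braking distance ≈ 71.2 m

a = μg = 0.57 × 9.8 = 5.586 m/s².
Braking distance = v²/(2a) = 28.2000² / (2 × 5.586) = 795.240 / 11.172 = 71.182 m.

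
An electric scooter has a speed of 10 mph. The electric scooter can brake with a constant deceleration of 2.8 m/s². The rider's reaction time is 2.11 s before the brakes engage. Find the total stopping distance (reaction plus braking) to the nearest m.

10 mph × 0.44704 = 4.4704 m/s.
Reaction distance = v·t_r = 4.4704 × 2.11 = 9.433 m.
Braking distance = v²/(2a) = 4.4704² / (2 × 2.800) = 19.984 / 5.600 = 3.569 m.
Total = 9.433 + 3.569 = 13.002 m.

Total stopping distance ≈ 13 m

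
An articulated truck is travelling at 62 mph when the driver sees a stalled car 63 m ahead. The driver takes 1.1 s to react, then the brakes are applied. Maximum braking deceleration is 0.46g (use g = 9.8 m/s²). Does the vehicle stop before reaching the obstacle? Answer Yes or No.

62 mph × 0.44704 = 27.7165 m/s.
a = 0.46 × 9.8 = 4.508 m/s².
Reaction distance = 27.7165 × 1.1 = 30.488 m.
Braking distance = v²/(2a) = 768.204 / 9.016 = 85.205 m.
Total stopping distance = 30.488 + 85.205 = 115.693 m, vs 63 m available — it cannot stop in time and overshoots by 115.693 − 63 = 52.693 m.

No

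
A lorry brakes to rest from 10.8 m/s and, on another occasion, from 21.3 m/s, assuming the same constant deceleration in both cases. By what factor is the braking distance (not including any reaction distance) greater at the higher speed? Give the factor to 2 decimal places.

Factor ≈ 3.89

Braking distance d = v²/(2a), so with a fixed, d ∝ v².
Factor = (21.3/10.8)² = 1.9722² = 3.8896.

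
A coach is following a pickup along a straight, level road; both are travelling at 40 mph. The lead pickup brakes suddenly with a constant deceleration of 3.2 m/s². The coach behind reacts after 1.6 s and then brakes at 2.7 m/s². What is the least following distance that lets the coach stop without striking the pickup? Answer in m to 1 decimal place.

Minimum gap ≈ 37.9 m

40 mph × 0.44704 = 17.8816 m/s.
Leader travels v²/(2a_L) = 319.752 / 6.400 = 49.961 m before stopping.
Follower covers v·t_r = 17.8816 × 1.6 = 28.611 m while reacting, then v²/(2a_F) = 319.752 / 5.400 = 59.213 m while braking, for a total of 28.611 + 59.213 = 87.824 m.
Since a_F ≤ a_L and the follower starts braking later, the follower is never slower than the leader, so the closest approach is when both have stopped.
Minimum gap = 87.824 − 49.961 = 37.863 m.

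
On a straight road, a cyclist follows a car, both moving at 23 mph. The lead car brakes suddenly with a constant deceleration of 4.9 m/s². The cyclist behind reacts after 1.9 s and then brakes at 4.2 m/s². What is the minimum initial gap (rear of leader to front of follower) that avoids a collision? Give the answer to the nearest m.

Minimum gap ≈ 21 m

23 mph × 0.44704 = 10.2819 m/s.
Leader travels v²/(2a_L) = 105.717 / 9.800 = 10.787 m before stopping.
Follower covers v·t_r = 10.2819 × 1.9 = 19.536 m while reacting, then v²/(2a_F) = 105.717 / 8.400 = 12.585 m while braking, for a total of 19.536 + 12.585 = 32.121 m.
Since a_F ≤ a_L and the follower starts braking later, the follower is never slower than the leader, so the closest approach is when both have stopped.
Minimum gap = 32.121 − 10.787 = 21.334 m.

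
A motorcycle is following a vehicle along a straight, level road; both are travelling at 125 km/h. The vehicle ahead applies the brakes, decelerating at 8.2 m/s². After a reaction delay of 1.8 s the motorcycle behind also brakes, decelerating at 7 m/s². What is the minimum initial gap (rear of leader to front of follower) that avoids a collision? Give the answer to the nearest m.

125 km/h ÷ 3.6 = 34.7222 m/s.
Leader travels v²/(2a_L) = 1205.631 / 16.400 = 73.514 m before stopping.
Follower covers v·t_r = 34.7222 × 1.8 = 62.500 m while reacting, then v²/(2a_F) = 1205.631 / 14.000 = 86.117 m while braking, for a total of 62.500 + 86.117 = 148.617 m.
Since a_F ≤ a_L and the follower starts braking later, the follower is never slower than the leader, so the closest approach is when both have stopped.
Minimum gap = 148.617 − 73.514 = 75.103 m.

Minimum gap ≈ 75 m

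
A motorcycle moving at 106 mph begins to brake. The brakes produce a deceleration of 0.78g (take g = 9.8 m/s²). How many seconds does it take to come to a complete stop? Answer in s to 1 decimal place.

106 mph × 0.44704 = 47.3862 m/s.
a = 0.78 × 9.8 = 7.644 m/s².
Braking time = v/a = 47.3862 / 7.644 = 6.199 s.

Braking time ≈ 6.2 s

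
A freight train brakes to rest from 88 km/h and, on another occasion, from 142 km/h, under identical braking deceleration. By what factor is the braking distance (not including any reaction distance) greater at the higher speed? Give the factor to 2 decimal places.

Braking distance d = v²/(2a), so with a fixed, d ∝ v².
Factor = (142/88)² = 1.6136² = 2.6037.

Factor ≈ 2.60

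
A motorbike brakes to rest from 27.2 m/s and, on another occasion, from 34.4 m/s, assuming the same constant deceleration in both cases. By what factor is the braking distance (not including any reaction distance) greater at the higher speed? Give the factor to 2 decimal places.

Braking distance d = v²/(2a), so with a fixed, d ∝ v².
Factor = (34.4/27.2)² = 1.2647² = 1.5995.

Factor ≈ 1.60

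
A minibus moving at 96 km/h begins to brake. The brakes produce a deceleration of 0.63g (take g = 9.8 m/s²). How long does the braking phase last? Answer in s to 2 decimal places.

96 km/h ÷ 3.6 = 26.6667 m/s.
a = 0.63 × 9.8 = 6.174 m/s².
Braking time = v/a = 26.6667 / 6.174 = 4.319 s.

Braking time ≈ 4.32 s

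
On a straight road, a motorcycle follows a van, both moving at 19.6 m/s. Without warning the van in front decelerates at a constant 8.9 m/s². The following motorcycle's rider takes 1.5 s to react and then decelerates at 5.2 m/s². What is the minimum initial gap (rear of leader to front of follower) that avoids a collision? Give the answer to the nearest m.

Leader travels v²/(2a_L) = 384.160 / 17.800 = 21.582 m before stopping.
Follower covers v·t_r = 19.6000 × 1.5 = 29.400 m while reacting, then v²/(2a_F) = 384.160 / 10.400 = 36.938 m while braking, for a total of 29.400 + 36.938 = 66.338 m.
Since a_F ≤ a_L and the follower starts braking later, the follower is never slower than the leader, so the closest approach is when both have stopped.
Minimum gap = 66.338 − 21.582 = 44.756 m.

Minimum gap ≈ 45 m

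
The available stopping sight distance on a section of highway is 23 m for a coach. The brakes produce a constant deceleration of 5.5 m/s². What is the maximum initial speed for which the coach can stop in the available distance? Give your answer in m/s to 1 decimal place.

v²/(2a) = d ⇒ v = √(2 × 5.500 × 23) = √253.00 = 15.9060 m/s.

Maximum speed ≈ 15.9 m/s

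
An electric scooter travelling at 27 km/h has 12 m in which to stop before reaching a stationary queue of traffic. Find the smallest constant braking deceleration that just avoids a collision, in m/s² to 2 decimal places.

27 km/h ÷ 3.6 = 7.5000 m/s.
v² = 2a·d ⇒ a = v²/(2d) = 7.5000² / (2 × 12.000) = 56.250 / 24.000 = 2.3438 m/s².

Required deceleration ≈ 2.34 m/s²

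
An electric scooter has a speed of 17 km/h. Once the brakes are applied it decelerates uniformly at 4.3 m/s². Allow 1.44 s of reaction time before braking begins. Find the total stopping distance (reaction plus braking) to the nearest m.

17 km/h ÷ 3.6 = 4.7222 m/s.
Reaction distance = v·t_r = 4.7222 × 1.44 = 6.800 m.
Braking distance = v²/(2a) = 4.7222² / (2 × 4.300) = 22.299 / 8.600 = 2.593 m.
Total = 6.800 + 2.593 = 9.393 m.

Total stopping distance ≈ 9 m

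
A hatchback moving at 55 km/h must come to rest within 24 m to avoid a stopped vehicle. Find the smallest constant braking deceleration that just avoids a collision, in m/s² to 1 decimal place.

55 km/h ÷ 3.6 = 15.2778 m/s.
v² = 2a·d ⇒ a = v²/(2d) = 15.2778² / (2 × 24.000) = 233.411 / 48.000 = 4.8627 m/s².

Required deceleration ≈ 4.9 m/s²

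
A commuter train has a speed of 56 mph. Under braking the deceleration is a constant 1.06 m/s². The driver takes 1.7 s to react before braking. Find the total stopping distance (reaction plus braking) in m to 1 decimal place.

Total stopping distance ≈ 338.2 m

56 mph × 0.44704 = 25.0342 m/s.
Reaction distance = v·t_r = 25.0342 × 1.7 = 42.558 m.
Braking distance = v²/(2a) = 25.0342² / (2 × 1.060) = 626.711 / 2.120 = 295.618 m.
Total = 42.558 + 295.618 = 338.176 m.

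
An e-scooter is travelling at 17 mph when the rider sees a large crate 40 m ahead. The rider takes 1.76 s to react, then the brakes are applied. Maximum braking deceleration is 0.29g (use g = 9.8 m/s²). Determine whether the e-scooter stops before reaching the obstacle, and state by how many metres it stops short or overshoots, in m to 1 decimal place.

17 mph × 0.44704 = 7.5997 m/s.
a = 0.29 × 9.8 = 2.842 m/s².
Reaction distance = 7.5997 × 1.76 = 13.375 m.
Braking distance = v²/(2a) = 57.755 / 5.684 = 10.161 m.
Total stopping distance = 13.375 + 10.161 = 23.536 m, vs 40 m available — it stops with 40 − 23.536 = 16.464 m to spare.

Yes — it stops 16.5 m short of the obstacle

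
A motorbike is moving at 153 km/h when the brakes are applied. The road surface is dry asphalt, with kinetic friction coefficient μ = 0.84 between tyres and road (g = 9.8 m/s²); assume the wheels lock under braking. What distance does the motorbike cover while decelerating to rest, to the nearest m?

153 km/h ÷ 3.6 = 42.5000 m/s.
a = μg = 0.84 × 9.8 = 8.232 m/s².
Braking distance = v²/(2a) = 42.5000² / (2 × 8.232) = 1806.250 / 16.464 = 109.709 m.

Braking distance ≈ 110 m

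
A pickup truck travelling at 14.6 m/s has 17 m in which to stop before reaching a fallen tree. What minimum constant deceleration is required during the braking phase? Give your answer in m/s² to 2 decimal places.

v² = 2a·d ⇒ a = v²/(2d) = 14.6000² / (2 × 17.000) = 213.160 / 34.000 = 6.2694 m/s².

Required deceleration ≈ 6.27 m/s²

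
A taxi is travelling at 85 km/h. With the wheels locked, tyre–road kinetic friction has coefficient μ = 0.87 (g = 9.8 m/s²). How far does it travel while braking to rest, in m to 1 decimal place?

Braking distance ≈ 32.7 m

85 km/h ÷ 3.6 = 23.6111 m/s.
a = μg = 0.87 × 9.8 = 8.526 m/s².
Braking distance = v²/(2a) = 23.6111² / (2 × 8.526) = 557.484 / 17.052 = 32.693 m.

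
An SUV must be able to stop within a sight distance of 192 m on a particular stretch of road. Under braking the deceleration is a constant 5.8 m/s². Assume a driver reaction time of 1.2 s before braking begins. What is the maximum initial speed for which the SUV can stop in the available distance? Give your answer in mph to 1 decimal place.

Maximum speed ≈ 91.1 mph

Stopping distance: v·t_r + v²/(2a) = 192 with t_r = 1.2 s and a = 5.800 m/s².
So v² + 13.920 v − 2227.20 = 0.
Positive root: v = −a·t_r + √((a·t_r)² + 2a·d) = −6.960 + √(48.442 + 2227.20) = 40.7437 m/s.
40.7437 m/s ÷ 0.44704 = 91.141 mph.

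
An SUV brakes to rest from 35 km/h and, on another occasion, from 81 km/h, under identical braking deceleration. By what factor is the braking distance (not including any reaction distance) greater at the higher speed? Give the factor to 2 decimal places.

Factor ≈ 5.36

Braking distance d = v²/(2a), so with a fixed, d ∝ v².
Factor = (81/35)² = 2.3143² = 5.3560.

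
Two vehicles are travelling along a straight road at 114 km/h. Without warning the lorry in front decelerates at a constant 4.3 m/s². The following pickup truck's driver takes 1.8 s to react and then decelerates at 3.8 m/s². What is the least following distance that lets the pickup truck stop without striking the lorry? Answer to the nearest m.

Minimum gap ≈ 72 m

114 km/h ÷ 3.6 = 31.6667 m/s.
Leader travels v²/(2a_L) = 1002.780 / 8.600 = 116.602 m before stopping.
Follower covers v·t_r = 31.6667 × 1.8 = 57.000 m while reacting, then v²/(2a_F) = 1002.780 / 7.600 = 131.945 m while braking, for a total of 57.000 + 131.945 = 188.945 m.
Since a_F ≤ a_L and the follower starts braking later, the follower is never slower than the leader, so the closest approach is when both have stopped.
Minimum gap = 188.945 − 116.602 = 72.343 m.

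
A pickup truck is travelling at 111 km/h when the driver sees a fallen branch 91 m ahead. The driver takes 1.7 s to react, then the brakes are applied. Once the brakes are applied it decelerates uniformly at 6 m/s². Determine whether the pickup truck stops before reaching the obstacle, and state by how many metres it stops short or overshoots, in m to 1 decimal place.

111 km/h ÷ 3.6 = 30.8333 m/s.
Reaction distance = 30.8333 × 1.7 = 52.417 m.
Braking distance = v²/(2a) = 950.692 / 12.000 = 79.224 m.
Total stopping distance = 52.417 + 79.224 = 131.641 m, vs 91 m available — it cannot stop in time and overshoots by 131.641 − 91 = 40.641 m.

No — it overshoots by 40.6 m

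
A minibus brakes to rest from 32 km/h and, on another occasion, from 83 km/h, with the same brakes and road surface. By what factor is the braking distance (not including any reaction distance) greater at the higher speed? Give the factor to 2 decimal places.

Braking distance d = v²/(2a), so with a fixed, d ∝ v².
Factor = (83/32)² = 2.5938² = 6.7278.

Factor ≈ 6.73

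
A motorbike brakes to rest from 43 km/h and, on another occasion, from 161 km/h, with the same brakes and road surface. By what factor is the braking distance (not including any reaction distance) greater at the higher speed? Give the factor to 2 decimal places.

Braking distance d = v²/(2a), so with a fixed, d ∝ v².
Factor = (161/43)² = 3.7442² = 14.0190.

Factor ≈ 14.02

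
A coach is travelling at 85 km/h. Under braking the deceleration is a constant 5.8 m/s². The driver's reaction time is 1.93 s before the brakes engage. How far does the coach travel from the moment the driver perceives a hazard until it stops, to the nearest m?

85 km/h ÷ 3.6 = 23.6111 m/s.
Reaction distance = v·t_r = 23.6111 × 1.93 = 45.569 m.
Braking distance = v²/(2a) = 23.6111² / (2 × 5.800) = 557.484 / 11.600 = 48.059 m.
Total = 45.569 + 48.059 = 93.628 m.

Total stopping distance ≈ 94 m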